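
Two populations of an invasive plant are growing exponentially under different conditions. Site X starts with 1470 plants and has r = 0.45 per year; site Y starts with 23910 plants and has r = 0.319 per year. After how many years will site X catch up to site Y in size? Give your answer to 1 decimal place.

Set 1470·e^(0.45t) = 23910·e^(0.319t).
e^((0.45 − 0.319)t) = 23910/1470 → e^(0.131·t) = 16.265.
0.131·t = ln(16.265) = 2.789, so t = 2.789/0.131 = 21.29.

21.3 years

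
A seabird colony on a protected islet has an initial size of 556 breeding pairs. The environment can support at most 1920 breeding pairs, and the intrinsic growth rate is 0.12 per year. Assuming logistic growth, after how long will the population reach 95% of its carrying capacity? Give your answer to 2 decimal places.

A = (K − N₀)/N₀ = (1920 − 556)/556 = 2.4532.
Solve 1920/(1 + 2.4532·e^(−0.12t)) = 1824: 1 + 2.4532·e^(−0.12t) = 1.0526, so e^(−0.12t) = 0.0214539.
−0.12·t = ln(0.0214539) = -3.8418, so t = 3.8418/0.12 = 32.015.

32.02 years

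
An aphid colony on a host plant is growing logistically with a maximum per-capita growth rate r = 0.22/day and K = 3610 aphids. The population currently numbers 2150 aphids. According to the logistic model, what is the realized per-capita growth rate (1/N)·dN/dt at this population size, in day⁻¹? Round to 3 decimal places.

(1/N)·dN/dt = r(1 − N/K) = 0.22 × (1 − 2150/3610).
= 0.22 × 0.40443 = 0.088975.

0.089 per day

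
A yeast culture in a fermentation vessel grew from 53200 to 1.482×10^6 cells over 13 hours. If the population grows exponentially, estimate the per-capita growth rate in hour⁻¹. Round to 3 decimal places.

From N(t) = N₀·e^(rt): e^(r·13) = 1.482×10^6/53200 = 27.857.
r·13 = ln(27.857) = 3.3271, so r = 3.3271/13 = 0.25593.

0.256 per hour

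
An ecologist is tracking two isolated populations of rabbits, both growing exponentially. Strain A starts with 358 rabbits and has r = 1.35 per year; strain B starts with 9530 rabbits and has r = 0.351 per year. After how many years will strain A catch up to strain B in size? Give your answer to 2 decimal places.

3.28 years

Set 358·e^(1.35t) = 9530·e^(0.351t).
e^((1.35 − 0.351)t) = 9530/358 → e^(0.999·t) = 26.62.
0.999·t = ln(26.62) = 3.2817, so t = 3.2817/0.999 = 3.285.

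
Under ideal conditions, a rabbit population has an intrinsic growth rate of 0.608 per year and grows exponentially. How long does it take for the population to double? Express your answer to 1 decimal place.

Doubling time t_d = ln(2)/r = 0.6931/0.608 = 1.14.

1.1 years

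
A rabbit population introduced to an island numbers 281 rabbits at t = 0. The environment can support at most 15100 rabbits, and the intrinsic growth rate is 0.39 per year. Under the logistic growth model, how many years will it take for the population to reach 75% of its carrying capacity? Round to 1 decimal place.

13.0 years

A = (K − N₀)/N₀ = (15100 − 281)/281 = 52.737.
Solve 15100/(1 + 52.737·e^(−0.39t)) = 11325: 1 + 52.737·e^(−0.39t) = 1.3333, so e^(−0.39t) = 0.00632071.
−0.39·t = ln(0.00632071) = -5.0639, so t = 5.0639/0.39 = 12.984.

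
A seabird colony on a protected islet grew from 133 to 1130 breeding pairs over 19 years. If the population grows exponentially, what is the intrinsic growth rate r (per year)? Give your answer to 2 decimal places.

0.11 per year

From N(t) = N₀·e^(rt): e^(r·19) = 1130/133 = 8.4962.
r·19 = ln(8.4962) = 2.1396, so r = 2.1396/19 = 0.11261.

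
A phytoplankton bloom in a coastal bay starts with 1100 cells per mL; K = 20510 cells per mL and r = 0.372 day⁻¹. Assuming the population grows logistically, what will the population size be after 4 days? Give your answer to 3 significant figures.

4110 cells per mL

A = (K − N₀)/N₀ = (20510 − 1100)/1100 = 17.645.
N(t) = K/(1 + A·e^(−rt)) = 20510/(1 + 17.645×e^(−0.372×4)).
e^(−1.488) = 0.22582; denominator = 1 + 17.645×0.22582 = 4.9848.
N = 20510/4.9848 = 4114.54.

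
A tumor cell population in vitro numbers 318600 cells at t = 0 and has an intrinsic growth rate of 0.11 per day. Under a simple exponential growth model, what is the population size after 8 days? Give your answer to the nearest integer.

N(t) = N₀·e^(rt) = 318600 × e^(0.11×8) = 318600 × e^0.88.
e^0.88 ≈ 2.4109, so N ≈ 318600 × 2.4109 = 768113.

768113 cells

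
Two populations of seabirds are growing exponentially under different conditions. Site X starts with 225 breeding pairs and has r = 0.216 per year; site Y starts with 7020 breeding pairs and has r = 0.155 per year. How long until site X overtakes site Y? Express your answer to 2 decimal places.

56.40 years

Set 225·e^(0.216t) = 7020·e^(0.155t).
e^((0.216 − 0.155)t) = 7020/225 → e^(0.061·t) = 31.2.
0.061·t = ln(31.2) = 3.4404, so t = 3.4404/0.061 = 56.4.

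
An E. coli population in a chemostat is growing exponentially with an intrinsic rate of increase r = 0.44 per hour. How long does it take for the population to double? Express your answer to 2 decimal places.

1.58 hours

Doubling time t_d = ln(2)/r = 0.6931/0.44 = 1.5753.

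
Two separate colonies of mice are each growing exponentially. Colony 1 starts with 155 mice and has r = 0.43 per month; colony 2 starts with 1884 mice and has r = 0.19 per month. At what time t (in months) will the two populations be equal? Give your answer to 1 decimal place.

10.4 months

Set 155·e^(0.43t) = 1884·e^(0.19t).
e^((0.43 − 0.19)t) = 1884/155 → e^(0.24·t) = 12.155.
0.24·t = ln(12.155) = 2.4977, so t = 2.4977/0.24 = 10.407.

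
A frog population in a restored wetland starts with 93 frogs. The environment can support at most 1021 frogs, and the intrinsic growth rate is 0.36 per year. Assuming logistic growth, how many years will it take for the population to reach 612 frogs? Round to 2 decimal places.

A = (K − N₀)/N₀ = (1021 − 93)/93 = 9.9785.
Solve 1021/(1 + 9.9785·e^(−0.36t)) = 612: 1 + 9.9785·e^(−0.36t) = 1.6683, so e^(−0.36t) = 0.0669741.
−0.36·t = ln(0.0669741) = -2.7034, so t = 2.7034/0.36 = 7.5096.

7.51 years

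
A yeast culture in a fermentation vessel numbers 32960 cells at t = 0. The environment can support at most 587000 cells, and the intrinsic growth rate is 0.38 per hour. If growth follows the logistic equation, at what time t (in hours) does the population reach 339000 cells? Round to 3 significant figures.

8.25 hours

A = (K − N₀)/N₀ = (587000 − 32960)/32960 = 16.809.
Solve 587000/(1 + 16.809·e^(−0.38t)) = 339000: 1 + 16.809·e^(−0.38t) = 1.7316, so e^(−0.38t) = 0.0435209.
−0.38·t = ln(0.0435209) = -3.1345, so t = 3.1345/0.38 = 8.2487.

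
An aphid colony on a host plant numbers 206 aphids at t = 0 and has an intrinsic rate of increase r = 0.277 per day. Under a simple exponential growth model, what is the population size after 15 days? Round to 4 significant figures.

N(t) = N₀·e^(rt) = 206 × e^(0.277×15) = 206 × e^4.155.
e^4.155 ≈ 63.752, so N ≈ 206 × 63.752 = 13132.9.

13130 aphids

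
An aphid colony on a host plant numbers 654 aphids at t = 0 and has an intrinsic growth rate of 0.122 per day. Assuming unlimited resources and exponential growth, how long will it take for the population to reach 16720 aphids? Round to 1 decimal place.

Set N₀·e^(rt) = 16720: e^(0.122·t) = 16720/654 = 25.566.
0.122·t = ln(25.566) = 3.2413, so t = 3.2413/0.122 = 26.568.

26.6 days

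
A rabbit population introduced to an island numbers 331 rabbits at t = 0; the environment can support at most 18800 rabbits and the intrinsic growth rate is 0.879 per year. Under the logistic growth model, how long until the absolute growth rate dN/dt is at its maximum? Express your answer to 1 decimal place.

4.6 years

Logistic growth is fastest at N = K/2 = 9400.
A = (K − N₀)/N₀ = 55.798. Set K/(1 + A·e^(−rt)) = K/2 → A·e^(−rt) = 1.
e^(−0.879t) = 1/55.798 = 0.0179219, so t = ln(55.798)/0.879 = 4.0217/0.879 = 4.5753.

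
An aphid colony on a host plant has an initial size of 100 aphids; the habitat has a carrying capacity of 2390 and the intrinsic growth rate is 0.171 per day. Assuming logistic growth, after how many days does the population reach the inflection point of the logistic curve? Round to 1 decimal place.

18.3 days

Logistic growth is fastest at N = K/2 = 1195.
A = (K − N₀)/N₀ = 22.9. Set K/(1 + A·e^(−rt)) = K/2 → A·e^(−rt) = 1.
e^(−0.171t) = 1/22.9 = 0.0436681, so t = ln(22.9)/0.171 = 3.1311/0.171 = 18.311.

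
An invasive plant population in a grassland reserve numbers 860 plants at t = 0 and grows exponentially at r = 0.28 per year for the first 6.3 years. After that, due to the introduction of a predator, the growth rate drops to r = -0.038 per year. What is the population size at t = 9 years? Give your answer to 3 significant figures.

4530 plants

Phase 1: N(6.3) = 860·e^(0.28×6.3) = 860·e^1.764 = 5018.73.
Phase 2 runs for 9 − 6.3 = 2.7 years at r = -0.038.
N(9) = 5018.73·e^(-0.038×2.7) = 5018.73·e^-0.1026 = 4529.34.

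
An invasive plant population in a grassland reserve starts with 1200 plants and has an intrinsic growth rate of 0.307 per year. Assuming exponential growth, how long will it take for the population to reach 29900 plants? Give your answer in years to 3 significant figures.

Set N₀·e^(rt) = 29900: e^(0.307·t) = 29900/1200 = 24.917.
0.307·t = ln(24.917) = 3.2155, so t = 3.2155/0.307 = 10.474.

10.5 years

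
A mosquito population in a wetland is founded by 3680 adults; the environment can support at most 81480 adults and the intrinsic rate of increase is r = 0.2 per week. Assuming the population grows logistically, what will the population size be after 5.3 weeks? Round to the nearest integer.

A = (K − N₀)/N₀ = (81480 − 3680)/3680 = 21.141.
N(t) = K/(1 + A·e^(−rt)) = 81480/(1 + 21.141×e^(−0.2×5.3)).
e^(−1.06) = 0.34646; denominator = 1 + 21.141×0.34646 = 8.3245.
N = 81480/8.3245 = 9787.94.

9788 adults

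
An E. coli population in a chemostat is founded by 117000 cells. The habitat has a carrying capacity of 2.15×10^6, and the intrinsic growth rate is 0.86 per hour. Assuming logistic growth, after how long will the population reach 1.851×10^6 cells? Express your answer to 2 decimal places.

5.44 hours

A = (K − N₀)/N₀ = (2.15×10^6 − 117000)/117000 = 17.376.
Solve 2.15×10^6/(1 + 17.376·e^(−0.86t)) = 1.851×10^6: 1 + 17.376·e^(−0.86t) = 1.1615, so e^(−0.86t) = 0.00929637.
−0.86·t = ln(0.00929637) = -4.6781, so t = 4.6781/0.86 = 5.4397.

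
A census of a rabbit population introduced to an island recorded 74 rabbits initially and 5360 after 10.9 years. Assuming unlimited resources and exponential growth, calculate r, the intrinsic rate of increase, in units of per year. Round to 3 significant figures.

From N(t) = N₀·e^(rt): e^(r·10.9) = 5360/74 = 72.432.
r·10.9 = ln(72.432) = 4.2827, so r = 4.2827/10.9 = 0.3929.

0.393 per year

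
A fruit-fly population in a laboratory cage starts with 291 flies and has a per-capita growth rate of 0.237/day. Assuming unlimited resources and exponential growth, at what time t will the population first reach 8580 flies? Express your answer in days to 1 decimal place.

Set N₀·e^(rt) = 8580: e^(0.237·t) = 8580/291 = 29.485.
0.237·t = ln(29.485) = 3.3839, so t = 3.3839/0.237 = 14.278.

14.3 days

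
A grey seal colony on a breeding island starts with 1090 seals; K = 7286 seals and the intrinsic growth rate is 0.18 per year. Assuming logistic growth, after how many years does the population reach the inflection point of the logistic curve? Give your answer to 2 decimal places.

9.65 years

Logistic growth is fastest at N = K/2 = 3643.
A = (K − N₀)/N₀ = 5.6844. Set K/(1 + A·e^(−rt)) = K/2 → A·e^(−rt) = 1.
e^(−0.18t) = 1/5.6844 = 0.17592, so t = ln(5.6844)/0.18 = 1.7377/0.18 = 9.654.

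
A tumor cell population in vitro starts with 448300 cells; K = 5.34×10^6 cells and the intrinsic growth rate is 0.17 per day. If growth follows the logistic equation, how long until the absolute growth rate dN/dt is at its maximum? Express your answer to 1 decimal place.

14.1 days

Logistic growth is fastest at N = K/2 = 2.67×10^6.
A = (K − N₀)/N₀ = 10.912. Set K/(1 + A·e^(−rt)) = K/2 → A·e^(−rt) = 1.
e^(−0.17t) = 1/10.912 = 0.091645, so t = ln(10.912)/0.17 = 2.3898/0.17 = 14.058.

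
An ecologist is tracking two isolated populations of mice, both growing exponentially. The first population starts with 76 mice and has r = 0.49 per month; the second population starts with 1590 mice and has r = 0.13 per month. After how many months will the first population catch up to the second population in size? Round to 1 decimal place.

Set 76·e^(0.49t) = 1590·e^(0.13t).
e^((0.49 − 0.13)t) = 1590/76 → e^(0.36·t) = 20.921.
0.36·t = ln(20.921) = 3.0408, so t = 3.0408/0.36 = 8.4465.

8.4 months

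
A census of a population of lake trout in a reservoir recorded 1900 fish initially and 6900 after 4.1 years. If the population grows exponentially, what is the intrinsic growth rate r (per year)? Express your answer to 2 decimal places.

0.31 per year

From N(t) = N₀·e^(rt): e^(r·4.1) = 6900/1900 = 3.6316.
r·4.1 = ln(3.6316) = 1.2897, so r = 1.2897/4.1 = 0.31455.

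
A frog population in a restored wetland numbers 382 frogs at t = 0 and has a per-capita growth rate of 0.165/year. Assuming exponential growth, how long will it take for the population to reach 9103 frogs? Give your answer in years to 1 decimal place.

19.2 years

Set N₀·e^(rt) = 9103: e^(0.165·t) = 9103/382 = 23.83.
0.165·t = ln(23.83) = 3.1709, so t = 3.1709/0.165 = 19.218.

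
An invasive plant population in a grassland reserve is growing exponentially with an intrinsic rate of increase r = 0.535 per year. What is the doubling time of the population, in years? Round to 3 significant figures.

Doubling time t_d = ln(2)/r = 0.6931/0.535 = 1.2956.

1.30 years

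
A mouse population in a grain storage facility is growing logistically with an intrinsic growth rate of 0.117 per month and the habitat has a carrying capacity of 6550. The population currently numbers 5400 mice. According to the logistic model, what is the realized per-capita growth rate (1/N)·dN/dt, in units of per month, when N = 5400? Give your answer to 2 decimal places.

(1/N)·dN/dt = r(1 − N/K) = 0.117 × (1 − 5400/6550).
= 0.117 × 0.17557 = 0.020542.

0.02 per month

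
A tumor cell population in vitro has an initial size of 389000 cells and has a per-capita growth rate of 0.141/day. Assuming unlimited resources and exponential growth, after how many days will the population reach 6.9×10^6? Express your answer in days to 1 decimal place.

Set N₀·e^(rt) = 6.9×10^6: e^(0.141·t) = 6.9×10^6/389000 = 17.738.
0.141·t = ln(17.738) = 2.8757, so t = 2.8757/0.141 = 20.395.

20.4 days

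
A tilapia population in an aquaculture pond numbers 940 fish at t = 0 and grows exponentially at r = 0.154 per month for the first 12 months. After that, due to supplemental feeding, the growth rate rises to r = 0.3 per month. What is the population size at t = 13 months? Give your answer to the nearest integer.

Phase 1: N(12) = 940·e^(0.154×12) = 940·e^1.848 = 5966.29.
Phase 2 runs for 13 − 12 = 1 months at r = 0.3.
N(13) = 5966.29·e^(0.3×1) = 5966.29·e^0.3 = 8053.64.

8054 fish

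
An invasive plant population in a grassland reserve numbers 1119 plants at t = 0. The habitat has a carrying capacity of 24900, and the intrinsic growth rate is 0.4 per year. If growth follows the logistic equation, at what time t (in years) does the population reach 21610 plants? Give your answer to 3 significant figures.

12.3 years

A = (K − N₀)/N₀ = (24900 − 1119)/1119 = 21.252.
Solve 24900/(1 + 21.252·e^(−0.4t)) = 21610: 1 + 21.252·e^(−0.4t) = 1.1522, so e^(−0.4t) = 0.00716376.
−0.4·t = ln(0.00716376) = -4.9387, so t = 4.9387/0.4 = 12.347.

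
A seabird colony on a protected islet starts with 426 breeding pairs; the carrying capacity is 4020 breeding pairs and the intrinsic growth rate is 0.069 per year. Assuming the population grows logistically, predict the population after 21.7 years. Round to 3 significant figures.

A = (K − N₀)/N₀ = (4020 − 426)/426 = 8.4366.
N(t) = K/(1 + A·e^(−rt)) = 4020/(1 + 8.4366×e^(−0.069×21.7)).
e^(−1.497) = 0.22373; denominator = 1 + 8.4366×0.22373 = 2.8876.
N = 4020/2.8876 = 1392.18.

1390 breeding pairs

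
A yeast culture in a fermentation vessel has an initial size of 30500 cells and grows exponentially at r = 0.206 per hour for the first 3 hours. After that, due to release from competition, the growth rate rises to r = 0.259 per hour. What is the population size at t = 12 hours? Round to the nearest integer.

Phase 1: N(3) = 30500·e^(0.206×3) = 30500·e^0.618 = 56584.
Phase 2 runs for 12 − 3 = 9 hours at r = 0.259.
N(12) = 56584·e^(0.259×9) = 56584·e^2.331 = 582149.

582149 cells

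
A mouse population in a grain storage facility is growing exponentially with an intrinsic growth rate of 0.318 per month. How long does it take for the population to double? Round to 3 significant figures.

Doubling time t_d = ln(2)/r = 0.6931/0.318 = 2.1797.

2.18 months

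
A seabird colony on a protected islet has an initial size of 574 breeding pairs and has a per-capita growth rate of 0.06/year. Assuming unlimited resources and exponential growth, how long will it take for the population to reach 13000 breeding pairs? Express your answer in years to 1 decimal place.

52.0 years

Set N₀·e^(rt) = 13000: e^(0.06·t) = 13000/574 = 22.648.
0.06·t = ln(22.648) = 3.1201, so t = 3.1201/0.06 = 52.001.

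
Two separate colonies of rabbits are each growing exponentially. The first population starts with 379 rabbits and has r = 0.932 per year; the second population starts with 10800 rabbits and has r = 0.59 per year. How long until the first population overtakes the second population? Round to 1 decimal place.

Set 379·e^(0.932t) = 10800·e^(0.59t).
e^((0.932 − 0.59)t) = 10800/379 → e^(0.342·t) = 28.496.
0.342·t = ln(28.496) = 3.3498, so t = 3.3498/0.342 = 9.7946.

9.8 years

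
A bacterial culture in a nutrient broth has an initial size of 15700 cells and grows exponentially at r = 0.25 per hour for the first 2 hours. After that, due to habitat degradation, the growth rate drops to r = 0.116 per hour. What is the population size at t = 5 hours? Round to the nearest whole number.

36659 cells

Phase 1: N(2) = 15700·e^(0.25×2) = 15700·e^0.5 = 25884.9.
Phase 2 runs for 5 − 2 = 3 hours at r = 0.116.
N(5) = 25884.9·e^(0.116×3) = 25884.9·e^0.348 = 36659.1.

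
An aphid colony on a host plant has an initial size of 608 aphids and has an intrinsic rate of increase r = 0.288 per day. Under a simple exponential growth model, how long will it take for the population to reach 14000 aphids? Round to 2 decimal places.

Set N₀·e^(rt) = 14000: e^(0.288·t) = 14000/608 = 23.026.
0.288·t = ln(23.026) = 3.1366, so t = 3.1366/0.288 = 10.891.

10.89 days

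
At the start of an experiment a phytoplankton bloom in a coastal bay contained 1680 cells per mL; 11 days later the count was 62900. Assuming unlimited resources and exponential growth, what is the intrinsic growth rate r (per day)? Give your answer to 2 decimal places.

From N(t) = N₀·e^(rt): e^(r·11) = 62900/1680 = 37.44.
r·11 = ln(37.44) = 3.6228, so r = 3.6228/11 = 0.32934.

0.33 per day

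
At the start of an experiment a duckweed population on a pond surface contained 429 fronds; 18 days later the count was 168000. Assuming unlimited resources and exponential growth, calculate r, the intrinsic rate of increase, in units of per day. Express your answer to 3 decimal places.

From N(t) = N₀·e^(rt): e^(r·18) = 168000/429 = 391.61.
r·18 = ln(391.61) = 5.9703, so r = 5.9703/18 = 0.33168.

0.332 per day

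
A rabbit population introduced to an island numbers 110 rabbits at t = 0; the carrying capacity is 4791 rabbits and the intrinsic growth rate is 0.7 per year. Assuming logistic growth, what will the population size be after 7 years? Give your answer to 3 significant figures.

3640 rabbits

A = (K − N₀)/N₀ = (4791 − 110)/110 = 42.555.
N(t) = K/(1 + A·e^(−rt)) = 4791/(1 + 42.555×e^(−0.7×7)).
e^(−4.9) = 0.0074466; denominator = 1 + 42.555×0.0074466 = 1.3169.
N = 4791/1.3169 = 3638.13.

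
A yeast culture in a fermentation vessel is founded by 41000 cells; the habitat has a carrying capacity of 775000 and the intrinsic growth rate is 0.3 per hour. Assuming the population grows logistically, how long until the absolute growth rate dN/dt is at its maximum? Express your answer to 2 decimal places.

9.62 hours

Logistic growth is fastest at N = K/2 = 387500.
A = (K − N₀)/N₀ = 17.902. Set K/(1 + A·e^(−rt)) = K/2 → A·e^(−rt) = 1.
e^(−0.3t) = 1/17.902 = 0.0558583, so t = ln(17.902)/0.3 = 2.8849/0.3 = 9.6165.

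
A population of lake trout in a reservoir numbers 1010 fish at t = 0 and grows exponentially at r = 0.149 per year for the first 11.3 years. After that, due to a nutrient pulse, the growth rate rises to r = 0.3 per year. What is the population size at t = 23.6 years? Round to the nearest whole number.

Phase 1: N(11.3) = 1010·e^(0.149×11.3) = 1010·e^1.684 = 5439.3.
Phase 2 runs for 23.6 − 11.3 = 12.3 years at r = 0.3.
N(23.6) = 5439.3·e^(0.3×12.3) = 5439.3·e^3.69 = 217816.

217816 fish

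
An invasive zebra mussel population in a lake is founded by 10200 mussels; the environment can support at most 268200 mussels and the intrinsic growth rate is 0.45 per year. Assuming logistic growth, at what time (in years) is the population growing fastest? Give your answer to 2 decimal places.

Logistic growth is fastest at N = K/2 = 134100.
A = (K − N₀)/N₀ = 25.294. Set K/(1 + A·e^(−rt)) = K/2 → A·e^(−rt) = 1.
e^(−0.45t) = 1/25.294 = 0.0395349, so t = ln(25.294)/0.45 = 3.2306/0.45 = 7.179.

7.18 years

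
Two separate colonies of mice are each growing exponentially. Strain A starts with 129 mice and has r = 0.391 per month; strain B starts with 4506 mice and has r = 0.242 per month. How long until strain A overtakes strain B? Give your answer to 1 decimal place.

23.8 months

Set 129·e^(0.391t) = 4506·e^(0.242t).
e^((0.391 − 0.242)t) = 4506/129 → e^(0.149·t) = 34.93.
0.149·t = ln(34.93) = 3.5534, so t = 3.5534/0.149 = 23.848.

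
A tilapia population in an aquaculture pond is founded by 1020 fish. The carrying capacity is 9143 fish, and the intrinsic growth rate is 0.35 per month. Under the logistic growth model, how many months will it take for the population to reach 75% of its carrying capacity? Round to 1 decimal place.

9.1 months

A = (K − N₀)/N₀ = (9143 − 1020)/1020 = 7.9637.
Solve 9143/(1 + 7.9637·e^(−0.35t)) = 6857.25: 1 + 7.9637·e^(−0.35t) = 1.3333, so e^(−0.35t) = 0.0418565.
−0.35·t = ln(0.0418565) = -3.1735, so t = 3.1735/0.35 = 9.0672.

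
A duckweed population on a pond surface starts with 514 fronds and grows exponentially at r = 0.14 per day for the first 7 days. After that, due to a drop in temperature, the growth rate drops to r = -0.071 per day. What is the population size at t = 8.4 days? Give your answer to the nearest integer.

Phase 1: N(7) = 514·e^(0.14×7) = 514·e^0.98 = 1369.53.
Phase 2 runs for 8.4 − 7 = 1.4 days at r = -0.071.
N(8.4) = 1369.53·e^(-0.071×1.4) = 1369.53·e^-0.0994 = 1239.95.

1240 fronds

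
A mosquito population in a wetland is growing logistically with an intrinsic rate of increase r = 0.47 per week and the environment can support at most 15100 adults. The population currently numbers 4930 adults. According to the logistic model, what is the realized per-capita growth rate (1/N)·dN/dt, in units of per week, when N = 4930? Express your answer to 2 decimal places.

(1/N)·dN/dt = r(1 − N/K) = 0.47 × (1 − 4930/15100).
= 0.47 × 0.67351 = 0.31655.

0.32 per week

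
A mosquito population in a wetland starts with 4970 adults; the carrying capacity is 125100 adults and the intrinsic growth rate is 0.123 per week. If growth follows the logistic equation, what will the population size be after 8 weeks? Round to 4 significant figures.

A = (K − N₀)/N₀ = (125100 − 4970)/4970 = 24.171.
N(t) = K/(1 + A·e^(−rt)) = 125100/(1 + 24.171×e^(−0.123×8)).
e^(−0.984) = 0.37381; denominator = 1 + 24.171×0.37381 = 10.035.
N = 125100/10.035 = 12465.8.

12470 adults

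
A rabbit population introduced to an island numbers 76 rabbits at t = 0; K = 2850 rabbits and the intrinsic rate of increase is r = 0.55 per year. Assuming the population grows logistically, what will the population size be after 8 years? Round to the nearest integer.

A = (K − N₀)/N₀ = (2850 − 76)/76 = 36.5.
N(t) = K/(1 + A·e^(−rt)) = 2850/(1 + 36.5×e^(−0.55×8)).
e^(−4.4) = 0.012277; denominator = 1 + 36.5×0.012277 = 1.4481.
N = 2850/1.4481 = 1968.06.

1968 rabbits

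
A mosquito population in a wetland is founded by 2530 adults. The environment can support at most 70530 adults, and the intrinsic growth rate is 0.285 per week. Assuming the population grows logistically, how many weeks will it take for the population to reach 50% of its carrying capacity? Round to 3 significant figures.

11.5 weeks

A = (K − N₀)/N₀ = (70530 − 2530)/2530 = 26.877.
Solve 70530/(1 + 26.877·e^(−0.285t)) = 35265: 1 + 26.877·e^(−0.285t) = 2, so e^(−0.285t) = 0.0372059.
−0.285·t = ln(0.0372059) = -3.2913, so t = 3.2913/0.285 = 11.548.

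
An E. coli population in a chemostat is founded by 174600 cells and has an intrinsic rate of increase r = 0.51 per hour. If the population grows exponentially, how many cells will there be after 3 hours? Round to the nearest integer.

806334 cells

N(t) = N₀·e^(rt) = 174600 × e^(0.51×3) = 174600 × e^1.53.
e^1.53 ≈ 4.6182, so N ≈ 174600 × 4.6182 = 806334.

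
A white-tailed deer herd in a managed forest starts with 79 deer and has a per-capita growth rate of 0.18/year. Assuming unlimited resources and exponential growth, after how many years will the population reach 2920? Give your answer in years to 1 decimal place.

Set N₀·e^(rt) = 2920: e^(0.18·t) = 2920/79 = 36.962.
0.18·t = ln(36.962) = 3.6099, so t = 3.6099/0.18 = 20.055.

20.1 years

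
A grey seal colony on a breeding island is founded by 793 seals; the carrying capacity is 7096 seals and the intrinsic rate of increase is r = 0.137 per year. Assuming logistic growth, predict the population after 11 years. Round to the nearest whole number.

A = (K − N₀)/N₀ = (7096 − 793)/793 = 7.9483.
N(t) = K/(1 + A·e^(−rt)) = 7096/(1 + 7.9483×e^(−0.137×11)).
e^(−1.507) = 0.22157; denominator = 1 + 7.9483×0.22157 = 2.7611.
N = 7096/2.7611 = 2569.96.

2570 seals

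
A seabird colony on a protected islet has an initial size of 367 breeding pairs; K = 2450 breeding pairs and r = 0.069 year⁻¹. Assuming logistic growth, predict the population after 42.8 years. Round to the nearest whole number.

1890 breeding pairs

A = (K − N₀)/N₀ = (2450 − 367)/367 = 5.6757.
N(t) = K/(1 + A·e^(−rt)) = 2450/(1 + 5.6757×e^(−0.069×42.8)).
e^(−2.953) = 0.052172; denominator = 1 + 5.6757×0.052172 = 1.2961.
N = 2450/1.2961 = 1890.26.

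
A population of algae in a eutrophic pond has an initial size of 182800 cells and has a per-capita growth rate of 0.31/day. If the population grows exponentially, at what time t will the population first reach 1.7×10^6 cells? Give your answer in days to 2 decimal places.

Set N₀·e^(rt) = 1.7×10^6: e^(0.31·t) = 1.7×10^6/182800 = 9.2998.
0.31·t = ln(9.2998) = 2.23, so t = 2.23/0.31 = 7.1935.

7.19 days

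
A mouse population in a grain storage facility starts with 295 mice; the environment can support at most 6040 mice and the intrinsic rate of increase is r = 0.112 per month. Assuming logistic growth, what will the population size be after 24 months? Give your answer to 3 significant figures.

A = (K − N₀)/N₀ = (6040 − 295)/295 = 19.475.
N(t) = K/(1 + A·e^(−rt)) = 6040/(1 + 19.475×e^(−0.112×24)).
e^(−2.688) = 0.068017; denominator = 1 + 19.475×0.068017 = 2.3246.
N = 6040/2.3246 = 2598.3.

2600 mice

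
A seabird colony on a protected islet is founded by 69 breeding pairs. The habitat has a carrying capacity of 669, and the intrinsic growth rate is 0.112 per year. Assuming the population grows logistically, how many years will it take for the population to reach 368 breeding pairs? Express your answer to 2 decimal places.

A = (K − N₀)/N₀ = (669 − 69)/69 = 8.6957.
Solve 669/(1 + 8.6957·e^(−0.112t)) = 368: 1 + 8.6957·e^(−0.112t) = 1.8179, so e^(−0.112t) = 0.0940625.
−0.112·t = ln(0.0940625) = -2.3638, so t = 2.3638/0.112 = 21.105.

21.11 years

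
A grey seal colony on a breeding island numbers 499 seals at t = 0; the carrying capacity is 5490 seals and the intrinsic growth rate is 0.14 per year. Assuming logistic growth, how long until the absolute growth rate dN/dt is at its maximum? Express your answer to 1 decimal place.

Logistic growth is fastest at N = K/2 = 2745.
A = (K − N₀)/N₀ = 10.002. Set K/(1 + A·e^(−rt)) = K/2 → A·e^(−rt) = 1.
e^(−0.14t) = 1/10.002 = 0.09998, so t = ln(10.002)/0.14 = 2.3028/0.14 = 16.448.

16.4 years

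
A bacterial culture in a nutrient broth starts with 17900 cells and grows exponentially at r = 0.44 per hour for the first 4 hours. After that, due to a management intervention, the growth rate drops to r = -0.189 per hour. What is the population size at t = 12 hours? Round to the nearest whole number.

Phase 1: N(4) = 17900·e^(0.44×4) = 17900·e^1.76 = 104043.
Phase 2 runs for 12 − 4 = 8 hours at r = -0.189.
N(12) = 104043·e^(-0.189×8) = 104043·e^-1.512 = 22938.1.

22938 cells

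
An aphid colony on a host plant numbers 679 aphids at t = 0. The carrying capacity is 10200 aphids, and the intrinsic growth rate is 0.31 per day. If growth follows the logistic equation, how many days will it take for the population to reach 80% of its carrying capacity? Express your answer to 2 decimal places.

A = (K − N₀)/N₀ = (10200 − 679)/679 = 14.022.
Solve 10200/(1 + 14.022·e^(−0.31t)) = 8160: 1 + 14.022·e^(−0.31t) = 1.25, so e^(−0.31t) = 0.017829.
−0.31·t = ln(0.017829) = -4.0269, so t = 4.0269/0.31 = 12.99.

12.99 days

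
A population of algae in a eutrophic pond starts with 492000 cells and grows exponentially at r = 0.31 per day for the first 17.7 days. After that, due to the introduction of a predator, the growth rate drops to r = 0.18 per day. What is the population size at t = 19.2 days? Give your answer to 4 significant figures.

155700000 cells

Phase 1: N(17.7) = 492000·e^(0.31×17.7) = 492000·e^5.487 = 1.188335×10^8.
Phase 2 runs for 19.2 − 17.7 = 1.5 days at r = 0.18.
N(19.2) = 1.188335×10^8·e^(0.18×1.5) = 1.188335×10^8·e^0.27 = 1.556677×10^8.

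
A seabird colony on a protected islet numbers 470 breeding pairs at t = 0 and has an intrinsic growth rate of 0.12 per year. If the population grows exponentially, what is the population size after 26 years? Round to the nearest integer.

10644 breeding pairs

N(t) = N₀·e^(rt) = 470 × e^(0.12×26) = 470 × e^3.12.
e^3.12 ≈ 22.646, so N ≈ 470 × 22.646 = 10643.8.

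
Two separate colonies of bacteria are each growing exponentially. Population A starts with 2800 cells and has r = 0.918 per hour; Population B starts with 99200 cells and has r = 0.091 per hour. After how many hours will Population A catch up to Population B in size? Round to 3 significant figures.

Set 2800·e^(0.918t) = 99200·e^(0.091t).
e^((0.918 − 0.091)t) = 99200/2800 → e^(0.827·t) = 35.429.
0.827·t = ln(35.429) = 3.5675, so t = 3.5675/0.827 = 4.3138.

4.31 hours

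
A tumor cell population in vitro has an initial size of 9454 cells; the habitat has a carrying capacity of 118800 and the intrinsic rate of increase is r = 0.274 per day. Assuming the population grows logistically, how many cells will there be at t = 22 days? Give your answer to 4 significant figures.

A = (K − N₀)/N₀ = (118800 − 9454)/9454 = 11.566.
N(t) = K/(1 + A·e^(−rt)) = 118800/(1 + 11.566×e^(−0.274×22)).
e^(−6.028) = 0.0024103; denominator = 1 + 11.566×0.0024103 = 1.0279.
N = 118800/1.0279 = 115578.

115600 cells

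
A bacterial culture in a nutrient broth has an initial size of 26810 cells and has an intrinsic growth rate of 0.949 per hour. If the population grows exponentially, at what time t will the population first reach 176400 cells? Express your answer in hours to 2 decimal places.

Set N₀·e^(rt) = 176400: e^(0.949·t) = 176400/26810 = 6.5796.
0.949·t = ln(6.5796) = 1.884, so t = 1.884/0.949 = 1.9852.

1.99 hours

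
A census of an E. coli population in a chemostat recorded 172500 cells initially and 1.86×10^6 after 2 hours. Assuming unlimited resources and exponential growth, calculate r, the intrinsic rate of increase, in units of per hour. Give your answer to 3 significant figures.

From N(t) = N₀·e^(rt): e^(r·2) = 1.86×10^6/172500 = 10.783.
r·2 = ln(10.783) = 2.3779, so r = 2.3779/2 = 1.189.

1.19 per hour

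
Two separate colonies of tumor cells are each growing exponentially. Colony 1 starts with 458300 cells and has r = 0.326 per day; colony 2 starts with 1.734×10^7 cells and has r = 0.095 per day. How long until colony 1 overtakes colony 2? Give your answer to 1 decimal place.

Set 458300·e^(0.326t) = 1.734×10^7·e^(0.095t).
e^((0.326 − 0.095)t) = 1.734×10^7/458300 → e^(0.231·t) = 37.835.
0.231·t = ln(37.835) = 3.6332, so t = 3.6332/0.231 = 15.728.

15.7 days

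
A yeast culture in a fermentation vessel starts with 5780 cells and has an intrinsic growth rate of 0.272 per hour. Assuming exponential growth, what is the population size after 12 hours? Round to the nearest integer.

N(t) = N₀·e^(rt) = 5780 × e^(0.272×12) = 5780 × e^3.264.
e^3.264 ≈ 26.154, so N ≈ 5780 × 26.154 = 151170.

151170 cells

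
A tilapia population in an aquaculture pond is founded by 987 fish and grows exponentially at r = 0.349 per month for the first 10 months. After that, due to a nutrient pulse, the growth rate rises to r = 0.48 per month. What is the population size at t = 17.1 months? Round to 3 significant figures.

977000 fish

Phase 1: N(10) = 987·e^(0.349×10) = 987·e^3.49 = 32359.7.
Phase 2 runs for 17.1 − 10 = 7.1 months at r = 0.48.
N(17.1) = 32359.7·e^(0.48×7.1) = 32359.7·e^3.408 = 977418.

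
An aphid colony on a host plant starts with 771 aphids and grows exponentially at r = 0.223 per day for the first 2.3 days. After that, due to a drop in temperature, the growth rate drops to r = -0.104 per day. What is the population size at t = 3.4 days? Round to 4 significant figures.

1148 aphids

Phase 1: N(2.3) = 771·e^(0.223×2.3) = 771·e^0.5129 = 1287.67.
Phase 2 runs for 3.4 − 2.3 = 1.1 days at r = -0.104.
N(3.4) = 1287.67·e^(-0.104×1.1) = 1287.67·e^-0.1144 = 1148.47.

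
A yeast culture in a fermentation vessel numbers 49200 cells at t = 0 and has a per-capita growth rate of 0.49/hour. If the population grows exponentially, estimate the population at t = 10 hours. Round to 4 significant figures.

N(t) = N₀·e^(rt) = 49200 × e^(0.49×10) = 49200 × e^4.9.
e^4.9 ≈ 134.29, so N ≈ 49200 × 134.29 = 6.607057×10^6.

6607000 cells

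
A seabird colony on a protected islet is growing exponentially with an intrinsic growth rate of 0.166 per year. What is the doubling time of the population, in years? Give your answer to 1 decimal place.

4.2 years

Doubling time t_d = ln(2)/r = 0.6931/0.166 = 4.1756.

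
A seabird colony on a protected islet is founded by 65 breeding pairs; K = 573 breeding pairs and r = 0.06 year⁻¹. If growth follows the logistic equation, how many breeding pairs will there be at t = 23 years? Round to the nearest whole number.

A = (K − N₀)/N₀ = (573 − 65)/65 = 7.8154.
N(t) = K/(1 + A·e^(−rt)) = 573/(1 + 7.8154×e^(−0.06×23)).
e^(−1.38) = 0.25158; denominator = 1 + 7.8154×0.25158 = 2.9662.
N = 573/2.9662 = 193.178.

193 breeding pairs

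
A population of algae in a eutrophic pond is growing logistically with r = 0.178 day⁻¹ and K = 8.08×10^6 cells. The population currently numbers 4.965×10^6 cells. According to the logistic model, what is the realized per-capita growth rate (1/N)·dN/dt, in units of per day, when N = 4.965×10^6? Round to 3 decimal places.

0.069 per day

(1/N)·dN/dt = r(1 − N/K) = 0.178 × (1 − 4.965×10^6/8.08×10^6).
= 0.178 × 0.38552 = 0.068623.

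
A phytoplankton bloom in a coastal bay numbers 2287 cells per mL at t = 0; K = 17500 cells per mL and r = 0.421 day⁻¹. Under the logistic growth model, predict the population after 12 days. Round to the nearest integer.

A = (K − N₀)/N₀ = (17500 − 2287)/2287 = 6.6519.
N(t) = K/(1 + A·e^(−rt)) = 17500/(1 + 6.6519×e^(−0.421×12)).
e^(−5.052) = 0.0063965; denominator = 1 + 6.6519×0.0063965 = 1.0425.
N = 17500/1.0425 = 16785.8.

16786 cells per mL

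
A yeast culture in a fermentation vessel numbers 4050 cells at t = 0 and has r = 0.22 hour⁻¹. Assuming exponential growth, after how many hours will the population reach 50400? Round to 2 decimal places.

11.46 hours

Set N₀·e^(rt) = 50400: e^(0.22·t) = 50400/4050 = 12.444.
0.22·t = ln(12.444) = 2.5213, so t = 2.5213/0.22 = 11.46.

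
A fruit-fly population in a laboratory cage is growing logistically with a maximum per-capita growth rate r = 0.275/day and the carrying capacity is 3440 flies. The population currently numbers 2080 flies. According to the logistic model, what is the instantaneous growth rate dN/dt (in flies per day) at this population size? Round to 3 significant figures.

dN/dt = rN(1 − N/K) = 0.275 × 2080 × (1 − 2080/3440).
1 − 2080/3440 = 0.39535; dN/dt = 0.275 × 2080 × 0.39535 = 226.14.

226 flies per day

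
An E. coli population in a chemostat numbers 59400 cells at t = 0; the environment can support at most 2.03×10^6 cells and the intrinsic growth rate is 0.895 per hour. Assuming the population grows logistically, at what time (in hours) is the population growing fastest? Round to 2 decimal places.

3.91 hours

Logistic growth is fastest at N = K/2 = 1.015×10^6.
A = (K − N₀)/N₀ = 33.175. Set K/(1 + A·e^(−rt)) = K/2 → A·e^(−rt) = 1.
e^(−0.895t) = 1/33.175 = 0.0301431, so t = ln(33.175)/0.895 = 3.5018/0.895 = 3.9126.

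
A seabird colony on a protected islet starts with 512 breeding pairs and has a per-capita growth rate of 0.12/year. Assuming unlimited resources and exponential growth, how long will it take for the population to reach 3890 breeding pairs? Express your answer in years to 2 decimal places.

16.90 years

Set N₀·e^(rt) = 3890: e^(0.12·t) = 3890/512 = 7.5977.
0.12·t = ln(7.5977) = 2.0278, so t = 2.0278/0.12 = 16.899.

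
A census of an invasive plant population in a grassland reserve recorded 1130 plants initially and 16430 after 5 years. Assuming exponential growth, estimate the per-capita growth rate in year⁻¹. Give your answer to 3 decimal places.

0.535 per year

From N(t) = N₀·e^(rt): e^(r·5) = 16430/1130 = 14.54.
r·5 = ln(14.54) = 2.6769, so r = 2.6769/5 = 0.53538.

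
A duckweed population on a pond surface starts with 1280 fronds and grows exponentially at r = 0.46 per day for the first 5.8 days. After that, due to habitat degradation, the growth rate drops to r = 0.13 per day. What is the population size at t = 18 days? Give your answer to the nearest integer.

Phase 1: N(5.8) = 1280·e^(0.46×5.8) = 1280·e^2.668 = 18446.2.
Phase 2 runs for 18 − 5.8 = 12.2 days at r = 0.13.
N(18) = 18446.2·e^(0.13×12.2) = 18446.2·e^1.586 = 90094.6.

90095 fronds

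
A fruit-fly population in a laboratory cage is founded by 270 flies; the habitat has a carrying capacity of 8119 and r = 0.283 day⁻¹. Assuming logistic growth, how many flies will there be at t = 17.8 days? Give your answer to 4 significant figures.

6830 flies

A = (K − N₀)/N₀ = (8119 − 270)/270 = 29.07.
N(t) = K/(1 + A·e^(−rt)) = 8119/(1 + 29.07×e^(−0.283×17.8)).
e^(−5.037) = 0.0064906; denominator = 1 + 29.07×0.0064906 = 1.1887.
N = 8119/1.1887 = 6830.24.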